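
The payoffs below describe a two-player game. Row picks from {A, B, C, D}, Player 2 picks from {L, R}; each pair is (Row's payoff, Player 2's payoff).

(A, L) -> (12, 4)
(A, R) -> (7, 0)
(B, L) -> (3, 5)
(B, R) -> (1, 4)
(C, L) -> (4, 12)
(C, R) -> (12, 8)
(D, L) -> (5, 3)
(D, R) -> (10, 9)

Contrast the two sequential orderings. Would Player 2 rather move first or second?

If Row leads: Player 2's best replies are A→L, B→L, C→L, D→R; Row's induced payoffs 12, 3, 4, 10; outcome (A, L), payoffs (12, 4).
If Player 2 leads: Row's best replies are L→A, R→C; Player 2's induced payoffs 4, 8; outcome (C, R), payoffs (12, 8).
Player 2 gets 8 moving first and 4 moving second, so Player 2 prefers to move first.

first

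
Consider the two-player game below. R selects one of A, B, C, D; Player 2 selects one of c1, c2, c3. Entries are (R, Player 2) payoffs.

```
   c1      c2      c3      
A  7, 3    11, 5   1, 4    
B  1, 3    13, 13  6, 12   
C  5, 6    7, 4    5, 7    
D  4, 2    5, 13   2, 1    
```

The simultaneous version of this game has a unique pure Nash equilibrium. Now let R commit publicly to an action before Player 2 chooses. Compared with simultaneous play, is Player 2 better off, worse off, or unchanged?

Player 2 best-responds to each possible R move:
- A: BR = c2, leader payoff 11.
- B: BR = c2, leader payoff 13.
- C: BR = c3, leader payoff 5.
- D: BR = c2, leader payoff 5.
Among 11, 13, 5, 5, the best is 13 at B. Subgame-perfect outcome: (B, c2) with payoffs (13, 13).
Under simultaneous play:
R's best replies: c1→A; c2→B; c3→B.
Player 2's best replies: A→c2; B→c2; C→c3; D→c2.
The unique mutual best reply is (B, c2), giving (13, 13).
Player 2 earns 13 sequentially versus 13 at the Nash outcome: unchanged.

unchanged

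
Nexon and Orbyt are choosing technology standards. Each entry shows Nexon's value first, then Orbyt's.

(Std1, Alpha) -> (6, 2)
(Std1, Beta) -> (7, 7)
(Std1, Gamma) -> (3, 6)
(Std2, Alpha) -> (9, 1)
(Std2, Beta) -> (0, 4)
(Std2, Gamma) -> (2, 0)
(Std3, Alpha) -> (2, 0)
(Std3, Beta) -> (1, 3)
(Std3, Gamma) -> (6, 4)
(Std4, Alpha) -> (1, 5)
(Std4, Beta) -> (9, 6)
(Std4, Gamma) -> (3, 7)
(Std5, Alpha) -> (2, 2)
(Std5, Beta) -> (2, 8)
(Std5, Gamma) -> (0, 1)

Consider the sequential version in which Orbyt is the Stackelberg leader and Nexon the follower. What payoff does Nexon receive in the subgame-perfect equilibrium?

Solve by backward induction (Orbyt leads).
- Alpha → Nexon plays Std2 (best of 6, 9, 2, 1, 2); Orbyt gets 1.
- Beta → Nexon plays Std4 (best of 7, 0, 1, 9, 2); Orbyt gets 6.
- Gamma → Nexon plays Std3 (best of 3, 2, 6, 3, 0); Orbyt gets 4.
Orbyt's induced payoffs are 1, 6, 4, so Orbyt commits to Beta. Subgame-perfect outcome: (Std4, Beta) with payoffs (9, 6).

9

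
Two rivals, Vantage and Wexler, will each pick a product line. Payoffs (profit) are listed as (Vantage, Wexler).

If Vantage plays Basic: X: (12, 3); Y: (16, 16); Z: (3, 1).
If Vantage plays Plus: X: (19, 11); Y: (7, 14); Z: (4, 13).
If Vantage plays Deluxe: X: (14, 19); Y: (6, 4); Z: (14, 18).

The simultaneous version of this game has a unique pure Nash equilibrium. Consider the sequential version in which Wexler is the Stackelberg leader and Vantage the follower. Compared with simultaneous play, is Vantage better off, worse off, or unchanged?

Solve by backward induction (Wexler leads).
- X → Vantage plays Plus (best of 12, 19, 14); Wexler gets 11.
- Y → Vantage plays Basic (best of 16, 7, 6); Wexler gets 16.
- Z → Vantage plays Deluxe (best of 3, 4, 14); Wexler gets 18.
Among 11, 16, 18, the best is 18 at Z. Subgame-perfect outcome: (Deluxe, Z) with payoffs (14, 18).
Now find the simultaneous Nash equilibrium.
Vantage's best replies: X→Plus; Y→Basic; Z→Deluxe.
Wexler's best replies: Basic→Y; Plus→Y; Deluxe→X.
Only (Basic, Y) has each player best-responding; Nash payoffs (16, 16).
Vantage earns 14 sequentially versus 16 at the Nash outcome: worse off.

worse off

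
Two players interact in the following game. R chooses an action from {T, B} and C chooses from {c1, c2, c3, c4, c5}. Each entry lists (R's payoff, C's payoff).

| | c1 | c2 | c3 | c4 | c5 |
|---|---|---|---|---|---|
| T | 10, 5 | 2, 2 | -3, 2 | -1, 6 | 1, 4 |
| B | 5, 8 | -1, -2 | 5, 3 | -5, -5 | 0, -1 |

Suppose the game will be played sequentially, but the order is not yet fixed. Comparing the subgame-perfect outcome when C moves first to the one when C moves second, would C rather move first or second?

second

If R leads: C's best replies are T→c4, B→c1; R's induced payoffs -1, 5; outcome (B, c1), payoffs (5, 8).
If C leads: R's best replies are c1→T, c2→T, c3→B, c4→T, c5→T; C's induced payoffs 5, 2, 3, 6, 4; outcome (T, c4), payoffs (-1, 6).
C gets 6 moving first and 8 moving second, so C prefers to move second.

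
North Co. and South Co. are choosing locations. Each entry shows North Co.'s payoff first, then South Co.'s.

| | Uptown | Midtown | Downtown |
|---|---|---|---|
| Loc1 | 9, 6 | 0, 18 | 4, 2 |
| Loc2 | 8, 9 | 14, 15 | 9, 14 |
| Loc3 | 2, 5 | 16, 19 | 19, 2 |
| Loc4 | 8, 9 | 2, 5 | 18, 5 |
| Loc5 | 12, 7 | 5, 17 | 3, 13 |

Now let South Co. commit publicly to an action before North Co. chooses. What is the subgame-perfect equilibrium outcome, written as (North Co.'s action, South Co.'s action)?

(Loc3, Midtown)

North Co. best-responds to each possible South Co. move:
- Uptown: North Co. compares 9, 8, 2, 8, 12 and picks Loc5; South Co. would get 7.
- Midtown: North Co. compares 0, 14, 16, 2, 5 and picks Loc3; South Co. would get 19.
- Downtown: North Co. compares 4, 9, 19, 18, 3 and picks Loc3; South Co. would get 2.
Among 7, 19, 2, the best is 19 at Midtown. Subgame-perfect outcome: (Loc3, Midtown) with payoffs (16, 19).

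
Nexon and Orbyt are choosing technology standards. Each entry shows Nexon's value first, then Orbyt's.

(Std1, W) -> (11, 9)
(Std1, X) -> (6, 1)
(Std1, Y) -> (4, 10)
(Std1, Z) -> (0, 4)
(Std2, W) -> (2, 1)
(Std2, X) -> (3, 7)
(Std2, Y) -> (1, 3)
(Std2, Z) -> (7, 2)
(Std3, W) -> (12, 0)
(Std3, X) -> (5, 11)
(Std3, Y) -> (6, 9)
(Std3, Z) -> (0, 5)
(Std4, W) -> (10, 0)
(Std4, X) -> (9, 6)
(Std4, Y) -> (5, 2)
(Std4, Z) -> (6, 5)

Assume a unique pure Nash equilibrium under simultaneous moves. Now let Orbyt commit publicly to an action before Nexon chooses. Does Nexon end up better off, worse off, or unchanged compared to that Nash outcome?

Work backward from Nexon's decision.
- W → Nexon plays Std3 (best of 11, 2, 12, 10); Orbyt gets 0.
- X → Nexon plays Std4 (best of 6, 3, 5, 9); Orbyt gets 6.
- Y → Nexon plays Std3 (best of 4, 1, 6, 5); Orbyt gets 9.
- Z → Nexon plays Std2 (best of 0, 7, 0, 6); Orbyt gets 2.
Among 0, 6, 9, 2, the best is 9 at Y. Subgame-perfect outcome: (Std3, Y) with payoffs (6, 9).
Under simultaneous play:
Nexon's best replies: W→Std3; X→Std4; Y→Std3; Z→Std2.
Orbyt's best replies: Std1→Y; Std2→X; Std3→X; Std4→X.
The unique mutual best reply is (Std4, X), giving (9, 6).
Nexon earns 6 sequentially versus 9 at the Nash outcome: worse off.

worse off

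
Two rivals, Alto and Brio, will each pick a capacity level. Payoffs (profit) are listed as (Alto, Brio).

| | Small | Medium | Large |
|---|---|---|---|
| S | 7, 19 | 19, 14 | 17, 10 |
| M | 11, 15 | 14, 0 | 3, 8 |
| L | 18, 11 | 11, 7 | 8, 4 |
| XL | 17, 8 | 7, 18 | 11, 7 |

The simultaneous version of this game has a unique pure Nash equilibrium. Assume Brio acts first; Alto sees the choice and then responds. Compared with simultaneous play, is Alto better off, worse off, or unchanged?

Backward induction with Brio moving first.
- Small → Alto plays L (best of 7, 11, 18, 17); Brio gets 11.
- Medium → Alto plays S (best of 19, 14, 11, 7); Brio gets 14.
- Large → Alto plays S (best of 17, 3, 8, 11); Brio gets 10.
Among 11, 14, 10, the best is 14 at Medium. Subgame-perfect outcome: (S, Medium) with payoffs (19, 14).
Now find the simultaneous Nash equilibrium.
Alto's best replies: Small→L; Medium→S; Large→S.
Brio's best replies: S→Small; M→Small; L→Small; XL→Medium.
The unique mutual best reply is (L, Small), giving (18, 11).
Alto earns 19 sequentially versus 18 at the Nash outcome: better off.

better off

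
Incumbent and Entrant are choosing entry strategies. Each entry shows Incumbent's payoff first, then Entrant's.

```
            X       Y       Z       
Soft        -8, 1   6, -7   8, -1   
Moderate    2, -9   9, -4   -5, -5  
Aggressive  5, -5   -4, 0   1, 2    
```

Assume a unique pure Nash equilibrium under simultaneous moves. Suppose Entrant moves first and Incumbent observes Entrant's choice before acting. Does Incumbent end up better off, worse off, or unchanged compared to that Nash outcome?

Backward induction with Entrant moving first.
- X → Incumbent plays Aggressive (best of -8, 2, 5); Entrant gets -5.
- Y → Incumbent plays Moderate (best of 6, 9, -4); Entrant gets -4.
- Z → Incumbent plays Soft (best of 8, -5, 1); Entrant gets -1.
Among -5, -4, -1, the best is -1 at Z. Subgame-perfect outcome: (Soft, Z) with payoffs (8, -1).
Now find the simultaneous Nash equilibrium.
Incumbent's best replies: X→Aggressive; Y→Moderate; Z→Soft.
Entrant's best replies: Soft→X; Moderate→Y; Aggressive→Z.
The unique mutual best reply is (Moderate, Y), giving (9, -4).
Incumbent earns 8 sequentially versus 9 at the Nash outcome: worse off.

worse off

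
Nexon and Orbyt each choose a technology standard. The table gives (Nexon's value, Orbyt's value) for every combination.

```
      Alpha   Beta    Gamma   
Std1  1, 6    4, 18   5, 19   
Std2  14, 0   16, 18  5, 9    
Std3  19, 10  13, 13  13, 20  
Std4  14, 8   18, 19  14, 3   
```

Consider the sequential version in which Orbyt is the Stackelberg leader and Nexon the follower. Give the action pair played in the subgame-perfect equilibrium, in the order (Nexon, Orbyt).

Solve by backward induction (Orbyt leads).
- Alpha: Nexon compares 1, 14, 19, 14 and picks Std3; Orbyt would get 10.
- Beta: Nexon compares 4, 16, 13, 18 and picks Std4; Orbyt would get 19.
- Gamma: Nexon compares 5, 5, 13, 14 and picks Std4; Orbyt would get 3.
Orbyt's induced payoffs are 10, 19, 3, so Orbyt commits to Beta. Subgame-perfect outcome: (Std4, Beta) with payoffs (18, 19).

(Std4, Beta)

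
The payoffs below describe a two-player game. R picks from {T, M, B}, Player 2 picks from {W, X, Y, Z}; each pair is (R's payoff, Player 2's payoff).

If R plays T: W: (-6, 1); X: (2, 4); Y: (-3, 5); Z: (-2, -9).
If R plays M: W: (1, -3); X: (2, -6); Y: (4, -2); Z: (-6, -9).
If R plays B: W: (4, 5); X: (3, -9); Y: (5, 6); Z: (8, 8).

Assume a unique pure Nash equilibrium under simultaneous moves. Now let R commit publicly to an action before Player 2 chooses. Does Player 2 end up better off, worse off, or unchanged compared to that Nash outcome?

Solve by backward induction (R leads).
- T: BR = Y, leader payoff -3.
- M: BR = Y, leader payoff 4.
- B: BR = Z, leader payoff 8.
R's induced payoffs are -3, 4, 8, so R commits to B. Subgame-perfect outcome: (B, Z) with payoffs (8, 8).
Under simultaneous play:
R's best replies: W→B; X→B; Y→B; Z→B.
Player 2's best replies: T→Y; M→Y; B→Z.
The unique mutual best reply is (B, Z), giving (8, 8).
Player 2 earns 8 sequentially versus 8 at the Nash outcome: unchanged.

unchanged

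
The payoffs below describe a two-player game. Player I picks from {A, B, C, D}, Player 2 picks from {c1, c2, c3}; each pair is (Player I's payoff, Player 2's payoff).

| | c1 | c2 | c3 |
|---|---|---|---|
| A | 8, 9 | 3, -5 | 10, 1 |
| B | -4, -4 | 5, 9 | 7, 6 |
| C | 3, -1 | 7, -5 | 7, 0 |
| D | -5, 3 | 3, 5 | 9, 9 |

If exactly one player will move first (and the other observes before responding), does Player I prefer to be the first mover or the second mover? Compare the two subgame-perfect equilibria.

first

If Player I leads: Player 2's best replies are A→c1, B→c2, C→c3, D→c3; Player I's induced payoffs 8, 5, 7, 9; outcome (D, c3), payoffs (9, 9).
If Player 2 leads: Player I's best replies are c1→A, c2→C, c3→A; Player 2's induced payoffs 9, -5, 1; outcome (A, c1), payoffs (8, 9).
Player I gets 9 moving first and 8 moving second, so Player I prefers to move first.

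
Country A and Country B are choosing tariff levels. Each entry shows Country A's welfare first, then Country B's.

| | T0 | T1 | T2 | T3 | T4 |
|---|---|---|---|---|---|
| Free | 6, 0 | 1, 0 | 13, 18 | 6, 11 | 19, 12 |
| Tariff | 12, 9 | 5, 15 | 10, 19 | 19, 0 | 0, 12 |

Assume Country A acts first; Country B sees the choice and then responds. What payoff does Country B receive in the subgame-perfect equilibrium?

18

Solve by backward induction (Country A leads).
- Free: BR = T2, leader payoff 13.
- Tariff: BR = T2, leader payoff 10.
Country A's induced payoffs are 13, 10, so Country A commits to Free. Subgame-perfect outcome: (Free, T2) with payoffs (13, 18).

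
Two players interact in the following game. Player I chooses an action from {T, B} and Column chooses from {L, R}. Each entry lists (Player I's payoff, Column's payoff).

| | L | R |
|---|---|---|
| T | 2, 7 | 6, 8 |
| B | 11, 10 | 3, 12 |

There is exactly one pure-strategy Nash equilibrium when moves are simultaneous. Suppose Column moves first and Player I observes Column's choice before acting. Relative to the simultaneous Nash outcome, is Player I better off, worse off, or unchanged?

better off

Work backward from Player I's decision.
- L → Player I plays B (best of 2, 11); Column gets 10.
- R → Player I plays T (best of 6, 3); Column gets 8.
Column's induced payoffs are 10, 8, so Column commits to L. Subgame-perfect outcome: (B, L) with payoffs (11, 10).
Now find the simultaneous Nash equilibrium.
Player I's best replies: L→B; R→T.
Column's best replies: T→R; B→R.
The unique mutual best reply is (T, R), giving (6, 8).
Player I earns 11 sequentially versus 6 at the Nash outcome: better off.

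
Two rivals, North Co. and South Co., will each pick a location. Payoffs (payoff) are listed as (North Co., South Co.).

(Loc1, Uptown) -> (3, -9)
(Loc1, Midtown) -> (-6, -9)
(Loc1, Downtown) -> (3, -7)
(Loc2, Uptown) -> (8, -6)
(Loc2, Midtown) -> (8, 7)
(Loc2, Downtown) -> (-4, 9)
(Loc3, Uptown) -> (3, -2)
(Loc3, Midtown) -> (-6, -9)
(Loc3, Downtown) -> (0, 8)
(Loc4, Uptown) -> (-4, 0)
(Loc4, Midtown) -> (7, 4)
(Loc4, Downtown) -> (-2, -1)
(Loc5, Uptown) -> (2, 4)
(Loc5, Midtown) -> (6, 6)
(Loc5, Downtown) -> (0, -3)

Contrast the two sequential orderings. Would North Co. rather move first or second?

second

If North Co. leads: South Co.'s best replies are Loc1→Downtown, Loc2→Downtown, Loc3→Downtown, Loc4→Midtown, Loc5→Midtown; North Co.'s induced payoffs 3, -4, 0, 7, 6; outcome (Loc4, Midtown), payoffs (7, 4).
If South Co. leads: North Co.'s best replies are Uptown→Loc2, Midtown→Loc2, Downtown→Loc1; South Co.'s induced payoffs -6, 7, -7; outcome (Loc2, Midtown), payoffs (8, 7).
North Co. gets 7 moving first and 8 moving second, so North Co. prefers to move second.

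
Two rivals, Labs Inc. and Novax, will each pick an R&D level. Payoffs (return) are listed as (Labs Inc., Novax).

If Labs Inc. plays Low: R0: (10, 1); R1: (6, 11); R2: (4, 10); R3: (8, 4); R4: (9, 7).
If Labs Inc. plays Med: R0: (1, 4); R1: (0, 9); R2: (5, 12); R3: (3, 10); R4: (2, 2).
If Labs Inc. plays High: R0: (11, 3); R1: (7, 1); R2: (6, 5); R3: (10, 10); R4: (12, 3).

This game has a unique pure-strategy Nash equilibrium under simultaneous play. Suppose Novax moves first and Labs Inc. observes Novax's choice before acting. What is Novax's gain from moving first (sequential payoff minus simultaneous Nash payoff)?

0

Backward induction with Novax moving first.
- R0: Labs Inc. compares 10, 1, 11 and picks High; Novax would get 3.
- R1: Labs Inc. compares 6, 0, 7 and picks High; Novax would get 1.
- R2: Labs Inc. compares 4, 5, 6 and picks High; Novax would get 5.
- R3: Labs Inc. compares 8, 3, 10 and picks High; Novax would get 10.
- R4: Labs Inc. compares 9, 2, 12 and picks High; Novax would get 3.
Novax's induced payoffs are 3, 1, 5, 10, 3, so Novax commits to R3. Subgame-perfect outcome: (High, R3) with payoffs (10, 10).
Now find the simultaneous Nash equilibrium.
Labs Inc.'s best replies: R0→High; R1→High; R2→High; R3→High; R4→High.
Novax's best replies: Low→R1; Med→R2; High→R3.
The unique mutual best reply is (High, R3), giving (10, 10).
Novax's commitment gain: 10 − 10 = 0.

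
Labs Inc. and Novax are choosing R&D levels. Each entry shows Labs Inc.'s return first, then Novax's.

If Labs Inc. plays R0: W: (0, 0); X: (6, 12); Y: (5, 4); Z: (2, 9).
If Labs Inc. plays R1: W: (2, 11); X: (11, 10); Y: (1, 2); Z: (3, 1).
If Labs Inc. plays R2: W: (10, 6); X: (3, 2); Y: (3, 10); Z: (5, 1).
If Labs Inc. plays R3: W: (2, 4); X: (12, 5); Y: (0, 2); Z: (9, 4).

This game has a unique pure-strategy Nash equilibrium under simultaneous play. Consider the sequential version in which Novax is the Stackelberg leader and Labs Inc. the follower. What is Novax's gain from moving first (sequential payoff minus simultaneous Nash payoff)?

Labs Inc. best-responds to each possible Novax move:
- W: Labs Inc. compares 0, 2, 10, 2 and picks R2; Novax would get 6.
- X: Labs Inc. compares 6, 11, 3, 12 and picks R3; Novax would get 5.
- Y: Labs Inc. compares 5, 1, 3, 0 and picks R0; Novax would get 4.
- Z: Labs Inc. compares 2, 3, 5, 9 and picks R3; Novax would get 4.
Maximizing over 6, 5, 4, 4, Novax chooses W. Subgame-perfect outcome: (R2, W) with payoffs (10, 6).
For the simultaneous game, intersect best replies.
Labs Inc.'s best replies: W→R2; X→R3; Y→R0; Z→R3.
Novax's best replies: R0→X; R1→W; R2→Y; R3→X.
Only (R3, X) has each player best-responding; Nash payoffs (12, 5).
Novax's commitment gain: 6 − 5 = 1.

1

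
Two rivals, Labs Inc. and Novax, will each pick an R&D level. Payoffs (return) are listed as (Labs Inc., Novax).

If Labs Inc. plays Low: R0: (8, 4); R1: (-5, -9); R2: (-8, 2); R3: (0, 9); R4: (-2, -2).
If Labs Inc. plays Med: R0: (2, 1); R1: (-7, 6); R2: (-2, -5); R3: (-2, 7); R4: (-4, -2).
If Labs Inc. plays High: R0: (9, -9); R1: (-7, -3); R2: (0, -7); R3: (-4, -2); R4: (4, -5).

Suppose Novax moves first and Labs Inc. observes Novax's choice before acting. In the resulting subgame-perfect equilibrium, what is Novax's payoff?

9

Work backward from Labs Inc.'s decision.
- R0: BR = High, leader payoff -9.
- R1: BR = Low, leader payoff -9.
- R2: BR = High, leader payoff -7.
- R3: BR = Low, leader payoff 9.
- R4: BR = High, leader payoff -5.
Maximizing over -9, -9, -7, 9, -5, Novax chooses R3. Subgame-perfect outcome: (Low, R3) with payoffs (0, 9).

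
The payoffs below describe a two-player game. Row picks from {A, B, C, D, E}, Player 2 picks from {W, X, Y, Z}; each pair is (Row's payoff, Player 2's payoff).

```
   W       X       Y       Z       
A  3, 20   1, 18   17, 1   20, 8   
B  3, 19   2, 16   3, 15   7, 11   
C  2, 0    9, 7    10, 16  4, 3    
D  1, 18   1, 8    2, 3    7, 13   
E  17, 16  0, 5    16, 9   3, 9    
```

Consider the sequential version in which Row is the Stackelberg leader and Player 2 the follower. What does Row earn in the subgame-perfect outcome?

17

Solve by backward induction (Row leads).
- A: BR = W, leader payoff 3.
- B: BR = W, leader payoff 3.
- C: BR = Y, leader payoff 10.
- D: BR = W, leader payoff 1.
- E: BR = W, leader payoff 17.
Row's induced payoffs are 3, 3, 10, 1, 17, so Row commits to E. Subgame-perfect outcome: (E, W) with payoffs (17, 16).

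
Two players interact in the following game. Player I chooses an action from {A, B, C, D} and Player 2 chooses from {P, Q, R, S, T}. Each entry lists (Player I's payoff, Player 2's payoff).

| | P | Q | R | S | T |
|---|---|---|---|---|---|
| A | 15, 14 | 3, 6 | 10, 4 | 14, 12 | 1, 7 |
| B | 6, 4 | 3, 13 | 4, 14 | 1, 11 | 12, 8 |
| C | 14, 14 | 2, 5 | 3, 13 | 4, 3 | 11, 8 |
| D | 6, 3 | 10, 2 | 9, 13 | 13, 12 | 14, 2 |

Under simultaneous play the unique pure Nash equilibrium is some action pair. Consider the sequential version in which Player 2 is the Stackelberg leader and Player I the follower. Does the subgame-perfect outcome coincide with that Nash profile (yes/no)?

yes

Work backward from Player I's decision.
- P → Player I plays A (best of 15, 6, 14, 6); Player 2 gets 14.
- Q → Player I plays D (best of 3, 3, 2, 10); Player 2 gets 2.
- R → Player I plays A (best of 10, 4, 3, 9); Player 2 gets 4.
- S → Player I plays A (best of 14, 1, 4, 13); Player 2 gets 12.
- T → Player I plays D (best of 1, 12, 11, 14); Player 2 gets 2.
Maximizing over 14, 2, 4, 12, 2, Player 2 chooses P. Subgame-perfect outcome: (A, P) with payoffs (15, 14).
For the simultaneous game, intersect best replies.
Player I's best replies: P→A; Q→D; R→A; S→A; T→D.
Player 2's best replies: A→P; B→R; C→P; D→R.
Only (A, P) has each player best-responding; Nash payoffs (15, 14).
Sequential outcome (A, P) coincides with the Nash profile (A, P).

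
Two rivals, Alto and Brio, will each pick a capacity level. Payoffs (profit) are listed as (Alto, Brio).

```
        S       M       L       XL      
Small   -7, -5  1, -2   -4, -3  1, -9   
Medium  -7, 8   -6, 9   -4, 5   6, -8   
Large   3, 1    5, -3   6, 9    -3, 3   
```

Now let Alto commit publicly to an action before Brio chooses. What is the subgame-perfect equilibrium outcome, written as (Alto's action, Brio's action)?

Backward induction with Alto moving first.
- Small: Brio compares -5, -2, -3, -9 and picks M; Alto would get 1.
- Medium: Brio compares 8, 9, 5, -8 and picks M; Alto would get -6.
- Large: Brio compares 1, -3, 9, 3 and picks L; Alto would get 6.
Alto's induced payoffs are 1, -6, 6, so Alto commits to Large. Subgame-perfect outcome: (Large, L) with payoffs (6, 9).

(Large, L)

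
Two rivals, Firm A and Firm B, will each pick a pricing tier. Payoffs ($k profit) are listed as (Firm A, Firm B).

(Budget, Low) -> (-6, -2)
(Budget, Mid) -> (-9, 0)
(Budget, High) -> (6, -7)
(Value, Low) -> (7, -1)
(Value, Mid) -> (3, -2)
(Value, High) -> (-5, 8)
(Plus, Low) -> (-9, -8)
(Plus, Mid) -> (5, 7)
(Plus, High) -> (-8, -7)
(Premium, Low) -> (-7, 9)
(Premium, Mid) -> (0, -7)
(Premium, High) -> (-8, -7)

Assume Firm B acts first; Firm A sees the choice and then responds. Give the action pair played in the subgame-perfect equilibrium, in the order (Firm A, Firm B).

(Plus, Mid)

Solve by backward induction (Firm B leads).
- Low: BR = Value, leader payoff -1.
- Mid: BR = Plus, leader payoff 7.
- High: BR = Budget, leader payoff -7.
Among -1, 7, -7, the best is 7 at Mid. Subgame-perfect outcome: (Plus, Mid) with payoffs (5, 7).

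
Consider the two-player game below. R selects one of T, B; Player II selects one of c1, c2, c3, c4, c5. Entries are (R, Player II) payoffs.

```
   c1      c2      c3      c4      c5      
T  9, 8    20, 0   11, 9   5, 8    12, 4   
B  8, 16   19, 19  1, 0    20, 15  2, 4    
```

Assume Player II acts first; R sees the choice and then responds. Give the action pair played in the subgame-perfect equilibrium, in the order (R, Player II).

Work backward from R's decision.
- c1 → R plays T (best of 9, 8); Player II gets 8.
- c2 → R plays T (best of 20, 19); Player II gets 0.
- c3 → R plays T (best of 11, 1); Player II gets 9.
- c4 → R plays B (best of 5, 20); Player II gets 15.
- c5 → R plays T (best of 12, 2); Player II gets 4.
Maximizing over 8, 0, 9, 15, 4, Player II chooses c4. Subgame-perfect outcome: (B, c4) with payoffs (20, 15).

(B, c4)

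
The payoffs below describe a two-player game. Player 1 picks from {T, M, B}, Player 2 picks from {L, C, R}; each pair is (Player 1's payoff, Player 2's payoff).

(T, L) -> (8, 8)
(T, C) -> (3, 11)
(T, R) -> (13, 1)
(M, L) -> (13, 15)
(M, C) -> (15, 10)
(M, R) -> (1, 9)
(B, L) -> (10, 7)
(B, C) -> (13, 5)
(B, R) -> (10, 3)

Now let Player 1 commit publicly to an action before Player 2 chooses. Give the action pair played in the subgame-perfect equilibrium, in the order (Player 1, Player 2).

(M, L)

Backward induction with Player 1 moving first.
- T → Player 2 plays C (best of 8, 11, 1); Player 1 gets 3.
- M → Player 2 plays L (best of 15, 10, 9); Player 1 gets 13.
- B → Player 2 plays L (best of 7, 5, 3); Player 1 gets 10.
Among 3, 13, 10, the best is 13 at M. Subgame-perfect outcome: (M, L) with payoffs (13, 15).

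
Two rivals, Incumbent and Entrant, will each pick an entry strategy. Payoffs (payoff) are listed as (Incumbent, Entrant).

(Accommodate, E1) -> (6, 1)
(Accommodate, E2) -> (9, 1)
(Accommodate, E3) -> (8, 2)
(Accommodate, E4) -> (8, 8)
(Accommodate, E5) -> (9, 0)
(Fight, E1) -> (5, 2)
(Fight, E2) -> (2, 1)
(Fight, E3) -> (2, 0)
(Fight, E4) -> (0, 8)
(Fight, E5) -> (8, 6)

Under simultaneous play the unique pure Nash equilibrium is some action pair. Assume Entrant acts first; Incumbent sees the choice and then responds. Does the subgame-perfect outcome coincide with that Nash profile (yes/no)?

Work backward from Incumbent's decision.
- E1: Incumbent compares 6, 5 and picks Accommodate; Entrant would get 1.
- E2: Incumbent compares 9, 2 and picks Accommodate; Entrant would get 1.
- E3: Incumbent compares 8, 2 and picks Accommodate; Entrant would get 2.
- E4: Incumbent compares 8, 0 and picks Accommodate; Entrant would get 8.
- E5: Incumbent compares 9, 8 and picks Accommodate; Entrant would get 0.
Entrant's induced payoffs are 1, 1, 2, 8, 0, so Entrant commits to E4. Subgame-perfect outcome: (Accommodate, E4) with payoffs (8, 8).
Under simultaneous play:
Incumbent's best replies: E1→Accommodate; E2→Accommodate; E3→Accommodate; E4→Accommodate; E5→Accommodate.
Entrant's best replies: Accommodate→E4; Fight→E4.
The unique mutual best reply is (Accommodate, E4), giving (8, 8).
Sequential outcome (Accommodate, E4) coincides with the Nash profile (Accommodate, E4).

yes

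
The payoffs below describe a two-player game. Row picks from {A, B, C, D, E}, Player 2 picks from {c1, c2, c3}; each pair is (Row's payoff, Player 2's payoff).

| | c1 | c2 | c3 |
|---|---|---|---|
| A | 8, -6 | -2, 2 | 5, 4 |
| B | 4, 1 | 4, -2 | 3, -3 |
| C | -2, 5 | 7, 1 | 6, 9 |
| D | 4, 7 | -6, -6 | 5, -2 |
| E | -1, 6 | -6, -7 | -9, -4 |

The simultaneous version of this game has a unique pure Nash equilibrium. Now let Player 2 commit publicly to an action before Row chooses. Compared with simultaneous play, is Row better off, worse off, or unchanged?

unchanged

Row best-responds to each possible Player 2 move:
- c1 → Row plays A (best of 8, 4, -2, 4, -1); Player 2 gets -6.
- c2 → Row plays C (best of -2, 4, 7, -6, -6); Player 2 gets 1.
- c3 → Row plays C (best of 5, 3, 6, 5, -9); Player 2 gets 9.
Maximizing over -6, 1, 9, Player 2 chooses c3. Subgame-perfect outcome: (C, c3) with payoffs (6, 9).
For the simultaneous game, intersect best replies.
Row's best replies: c1→A; c2→C; c3→C.
Player 2's best replies: A→c3; B→c1; C→c3; D→c1; E→c1.
The unique mutual best reply is (C, c3), giving (6, 9).
Row earns 6 sequentially versus 6 at the Nash outcome: unchanged.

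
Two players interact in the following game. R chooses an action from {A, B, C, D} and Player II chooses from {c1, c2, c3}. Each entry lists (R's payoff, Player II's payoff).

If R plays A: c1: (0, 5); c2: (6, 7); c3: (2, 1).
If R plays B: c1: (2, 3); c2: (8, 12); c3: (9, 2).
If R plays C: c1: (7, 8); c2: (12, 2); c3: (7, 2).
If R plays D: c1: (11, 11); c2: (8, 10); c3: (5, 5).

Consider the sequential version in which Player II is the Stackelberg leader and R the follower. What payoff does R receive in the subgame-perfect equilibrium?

11

R best-responds to each possible Player II move:
- c1: BR = D, leader payoff 11.
- c2: BR = C, leader payoff 2.
- c3: BR = B, leader payoff 2.
Player II's induced payoffs are 11, 2, 2, so Player II commits to c1. Subgame-perfect outcome: (D, c1) with payoffs (11, 11).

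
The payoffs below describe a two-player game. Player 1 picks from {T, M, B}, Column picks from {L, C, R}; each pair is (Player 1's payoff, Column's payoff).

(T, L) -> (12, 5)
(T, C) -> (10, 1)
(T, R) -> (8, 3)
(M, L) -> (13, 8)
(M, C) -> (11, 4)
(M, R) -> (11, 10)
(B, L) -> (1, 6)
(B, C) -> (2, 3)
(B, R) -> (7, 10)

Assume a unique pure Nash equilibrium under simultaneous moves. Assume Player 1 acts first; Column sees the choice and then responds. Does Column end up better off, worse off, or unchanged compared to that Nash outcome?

worse off

Column best-responds to each possible Player 1 move:
- T: BR = L, leader payoff 12.
- M: BR = R, leader payoff 11.
- B: BR = R, leader payoff 7.
Among 12, 11, 7, the best is 12 at T. Subgame-perfect outcome: (T, L) with payoffs (12, 5).
Now find the simultaneous Nash equilibrium.
Player 1's best replies: L→M; C→M; R→M.
Column's best replies: T→L; M→R; B→R.
Only (M, R) has each player best-responding; Nash payoffs (11, 10).
Column earns 5 sequentially versus 10 at the Nash outcome: worse off.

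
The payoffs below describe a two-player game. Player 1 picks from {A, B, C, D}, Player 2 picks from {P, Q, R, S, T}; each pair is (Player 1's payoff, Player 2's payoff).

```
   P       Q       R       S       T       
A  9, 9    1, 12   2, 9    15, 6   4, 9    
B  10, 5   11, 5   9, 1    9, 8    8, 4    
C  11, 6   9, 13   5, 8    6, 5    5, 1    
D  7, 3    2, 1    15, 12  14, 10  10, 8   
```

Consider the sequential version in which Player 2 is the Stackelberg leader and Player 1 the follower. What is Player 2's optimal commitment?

Work backward from Player 1's decision.
- P: Player 1 compares 9, 10, 11, 7 and picks C; Player 2 would get 6.
- Q: Player 1 compares 1, 11, 9, 2 and picks B; Player 2 would get 5.
- R: Player 1 compares 2, 9, 5, 15 and picks D; Player 2 would get 12.
- S: Player 1 compares 15, 9, 6, 14 and picks A; Player 2 would get 6.
- T: Player 1 compares 4, 8, 5, 10 and picks D; Player 2 would get 8.
Among 6, 5, 12, 6, 8, the best is 12 at R. Subgame-perfect outcome: (D, R) with payoffs (15, 12).

R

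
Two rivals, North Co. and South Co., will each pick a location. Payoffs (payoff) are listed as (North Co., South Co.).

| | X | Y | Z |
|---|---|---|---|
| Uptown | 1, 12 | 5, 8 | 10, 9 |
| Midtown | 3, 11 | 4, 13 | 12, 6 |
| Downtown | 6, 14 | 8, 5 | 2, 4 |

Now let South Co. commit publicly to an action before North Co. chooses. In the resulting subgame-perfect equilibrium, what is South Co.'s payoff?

14

North Co. best-responds to each possible South Co. move:
- X: BR = Downtown, leader payoff 14.
- Y: BR = Downtown, leader payoff 5.
- Z: BR = Midtown, leader payoff 6.
Maximizing over 14, 5, 6, South Co. chooses X. Subgame-perfect outcome: (Downtown, X) with payoffs (6, 14).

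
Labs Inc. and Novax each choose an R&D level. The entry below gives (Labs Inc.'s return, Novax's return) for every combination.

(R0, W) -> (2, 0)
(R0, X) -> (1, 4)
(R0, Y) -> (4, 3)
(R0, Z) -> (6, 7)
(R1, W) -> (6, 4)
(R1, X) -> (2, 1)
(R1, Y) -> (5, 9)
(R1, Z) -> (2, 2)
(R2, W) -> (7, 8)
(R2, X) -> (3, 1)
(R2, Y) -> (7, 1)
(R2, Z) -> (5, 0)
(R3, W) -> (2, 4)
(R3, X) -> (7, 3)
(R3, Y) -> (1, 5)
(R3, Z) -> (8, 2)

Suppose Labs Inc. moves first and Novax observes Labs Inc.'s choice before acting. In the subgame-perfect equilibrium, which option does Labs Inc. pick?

Solve by backward induction (Labs Inc. leads).
- R0 → Novax plays Z (best of 0, 4, 3, 7); Labs Inc. gets 6.
- R1 → Novax plays Y (best of 4, 1, 9, 2); Labs Inc. gets 5.
- R2 → Novax plays W (best of 8, 1, 1, 0); Labs Inc. gets 7.
- R3 → Novax plays Y (best of 4, 3, 5, 2); Labs Inc. gets 1.
Among 6, 5, 7, 1, the best is 7 at R2. Subgame-perfect outcome: (R2, W) with payoffs (7, 8).

R2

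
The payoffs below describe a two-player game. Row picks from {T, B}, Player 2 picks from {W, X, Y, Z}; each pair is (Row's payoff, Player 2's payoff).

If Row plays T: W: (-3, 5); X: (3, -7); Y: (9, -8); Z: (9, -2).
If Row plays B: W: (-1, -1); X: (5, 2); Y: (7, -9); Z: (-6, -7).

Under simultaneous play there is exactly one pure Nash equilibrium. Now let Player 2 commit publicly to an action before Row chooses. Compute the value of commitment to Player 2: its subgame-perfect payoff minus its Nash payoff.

Row best-responds to each possible Player 2 move:
- W: BR = B, leader payoff -1.
- X: BR = B, leader payoff 2.
- Y: BR = T, leader payoff -8.
- Z: BR = T, leader payoff -2.
Among -1, 2, -8, -2, the best is 2 at X. Subgame-perfect outcome: (B, X) with payoffs (5, 2).
Under simultaneous play:
Row's best replies: W→B; X→B; Y→T; Z→T.
Player 2's best replies: T→W; B→X.
The unique mutual best reply is (B, X), giving (5, 2).
Player 2's commitment gain: 2 − 2 = 0.

0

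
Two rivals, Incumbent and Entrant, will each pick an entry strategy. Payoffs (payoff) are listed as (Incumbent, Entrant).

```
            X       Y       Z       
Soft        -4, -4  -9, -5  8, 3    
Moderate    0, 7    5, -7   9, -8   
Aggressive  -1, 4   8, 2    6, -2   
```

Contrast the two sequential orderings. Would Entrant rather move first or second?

first

If Incumbent leads: Entrant's best replies are Soft→Z, Moderate→X, Aggressive→X; Incumbent's induced payoffs 8, 0, -1; outcome (Soft, Z), payoffs (8, 3).
If Entrant leads: Incumbent's best replies are X→Moderate, Y→Aggressive, Z→Moderate; Entrant's induced payoffs 7, 2, -8; outcome (Moderate, X), payoffs (0, 7).
Entrant gets 7 moving first and 3 moving second, so Entrant prefers to move first.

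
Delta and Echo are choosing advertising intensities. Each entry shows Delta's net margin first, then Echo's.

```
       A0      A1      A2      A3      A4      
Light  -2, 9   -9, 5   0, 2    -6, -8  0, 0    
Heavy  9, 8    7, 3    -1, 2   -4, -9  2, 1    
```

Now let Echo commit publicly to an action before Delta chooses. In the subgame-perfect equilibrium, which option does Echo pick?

Delta best-responds to each possible Echo move:
- A0: BR = Heavy, leader payoff 8.
- A1: BR = Heavy, leader payoff 3.
- A2: BR = Light, leader payoff 2.
- A3: BR = Heavy, leader payoff -9.
- A4: BR = Heavy, leader payoff 1.
Among 8, 3, 2, -9, 1, the best is 8 at A0. Subgame-perfect outcome: (Heavy, A0) with payoffs (9, 8).

A0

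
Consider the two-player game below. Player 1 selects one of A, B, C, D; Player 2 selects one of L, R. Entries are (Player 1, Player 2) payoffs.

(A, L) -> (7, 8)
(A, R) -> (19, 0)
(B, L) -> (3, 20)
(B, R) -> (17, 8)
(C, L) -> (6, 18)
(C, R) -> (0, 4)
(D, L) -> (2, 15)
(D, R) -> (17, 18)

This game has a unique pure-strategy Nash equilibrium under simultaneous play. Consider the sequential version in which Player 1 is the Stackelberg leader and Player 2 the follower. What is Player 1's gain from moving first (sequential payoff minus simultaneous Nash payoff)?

Work backward from Player 2's decision.
- A: BR = L, leader payoff 7.
- B: BR = L, leader payoff 3.
- C: BR = L, leader payoff 6.
- D: BR = R, leader payoff 17.
Among 7, 3, 6, 17, the best is 17 at D. Subgame-perfect outcome: (D, R) with payoffs (17, 18).
For the simultaneous game, intersect best replies.
Player 1's best replies: L→A; R→A.
Player 2's best replies: A→L; B→L; C→L; D→R.
The unique mutual best reply is (A, L), giving (7, 8).
Player 1's commitment gain: 17 − 7 = 10.

10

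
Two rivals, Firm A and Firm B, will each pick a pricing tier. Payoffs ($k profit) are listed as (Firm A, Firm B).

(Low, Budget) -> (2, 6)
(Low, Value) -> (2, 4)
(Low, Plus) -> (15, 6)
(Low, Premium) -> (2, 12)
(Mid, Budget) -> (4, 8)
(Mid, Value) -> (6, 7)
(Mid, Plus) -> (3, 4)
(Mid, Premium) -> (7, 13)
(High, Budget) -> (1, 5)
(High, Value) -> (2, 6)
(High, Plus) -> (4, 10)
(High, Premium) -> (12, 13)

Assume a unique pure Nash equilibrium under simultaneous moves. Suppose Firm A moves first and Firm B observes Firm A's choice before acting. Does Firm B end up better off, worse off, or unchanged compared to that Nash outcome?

unchanged

Work backward from Firm B's decision.
- Low → Firm B plays Premium (best of 6, 4, 6, 12); Firm A gets 2.
- Mid → Firm B plays Premium (best of 8, 7, 4, 13); Firm A gets 7.
- High → Firm B plays Premium (best of 5, 6, 10, 13); Firm A gets 12.
Maximizing over 2, 7, 12, Firm A chooses High. Subgame-perfect outcome: (High, Premium) with payoffs (12, 13).
Under simultaneous play:
Firm A's best replies: Budget→Mid; Value→Mid; Plus→Low; Premium→High.
Firm B's best replies: Low→Premium; Mid→Premium; High→Premium.
The unique mutual best reply is (High, Premium), giving (12, 13).
Firm B earns 13 sequentially versus 13 at the Nash outcome: unchanged.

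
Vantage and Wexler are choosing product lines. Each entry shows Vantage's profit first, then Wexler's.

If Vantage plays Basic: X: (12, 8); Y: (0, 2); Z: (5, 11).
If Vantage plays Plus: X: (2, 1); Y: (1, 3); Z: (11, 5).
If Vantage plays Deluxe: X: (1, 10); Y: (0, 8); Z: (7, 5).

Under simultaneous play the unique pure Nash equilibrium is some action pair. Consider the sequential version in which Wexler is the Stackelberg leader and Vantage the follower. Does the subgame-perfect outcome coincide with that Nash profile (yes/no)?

no

Solve by backward induction (Wexler leads).
- X: BR = Basic, leader payoff 8.
- Y: BR = Plus, leader payoff 3.
- Z: BR = Plus, leader payoff 5.
Maximizing over 8, 3, 5, Wexler chooses X. Subgame-perfect outcome: (Basic, X) with payoffs (12, 8).
For the simultaneous game, intersect best replies.
Vantage's best replies: X→Basic; Y→Plus; Z→Plus.
Wexler's best replies: Basic→Z; Plus→Z; Deluxe→X.
Only (Plus, Z) has each player best-responding; Nash payoffs (11, 5).
Sequential outcome (Basic, X) differs from the Nash profile (Plus, Z).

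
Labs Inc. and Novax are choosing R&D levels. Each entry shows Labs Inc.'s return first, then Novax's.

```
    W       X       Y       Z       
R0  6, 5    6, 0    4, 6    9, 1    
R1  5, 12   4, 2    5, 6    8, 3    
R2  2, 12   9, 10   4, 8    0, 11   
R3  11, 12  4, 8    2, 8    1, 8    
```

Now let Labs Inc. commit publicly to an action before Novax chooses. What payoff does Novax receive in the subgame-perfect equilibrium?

Work backward from Novax's decision.
- R0 → Novax plays Y (best of 5, 0, 6, 1); Labs Inc. gets 4.
- R1 → Novax plays W (best of 12, 2, 6, 3); Labs Inc. gets 5.
- R2 → Novax plays W (best of 12, 10, 8, 11); Labs Inc. gets 2.
- R3 → Novax plays W (best of 12, 8, 8, 8); Labs Inc. gets 11.
Labs Inc.'s induced payoffs are 4, 5, 2, 11, so Labs Inc. commits to R3. Subgame-perfect outcome: (R3, W) with payoffs (11, 12).

12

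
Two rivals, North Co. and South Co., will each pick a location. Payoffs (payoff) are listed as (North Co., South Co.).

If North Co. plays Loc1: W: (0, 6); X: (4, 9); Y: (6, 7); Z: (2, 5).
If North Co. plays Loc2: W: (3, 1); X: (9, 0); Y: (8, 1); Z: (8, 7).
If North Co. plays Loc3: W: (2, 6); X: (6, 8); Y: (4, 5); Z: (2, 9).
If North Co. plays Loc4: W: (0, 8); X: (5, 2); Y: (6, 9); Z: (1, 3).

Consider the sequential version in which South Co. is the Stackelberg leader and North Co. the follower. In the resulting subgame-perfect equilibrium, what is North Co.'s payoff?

8

Work backward from North Co.'s decision.
- W: BR = Loc2, leader payoff 1.
- X: BR = Loc2, leader payoff 0.
- Y: BR = Loc2, leader payoff 1.
- Z: BR = Loc2, leader payoff 7.
Maximizing over 1, 0, 1, 7, South Co. chooses Z. Subgame-perfect outcome: (Loc2, Z) with payoffs (8, 7).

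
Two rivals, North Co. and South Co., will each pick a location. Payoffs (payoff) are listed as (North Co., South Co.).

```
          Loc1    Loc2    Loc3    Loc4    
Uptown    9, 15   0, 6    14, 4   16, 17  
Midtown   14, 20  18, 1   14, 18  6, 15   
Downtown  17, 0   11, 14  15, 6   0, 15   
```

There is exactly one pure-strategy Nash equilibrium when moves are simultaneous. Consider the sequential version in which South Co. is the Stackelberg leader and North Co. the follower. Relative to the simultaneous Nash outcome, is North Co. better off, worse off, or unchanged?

Work backward from North Co.'s decision.
- Loc1 → North Co. plays Downtown (best of 9, 14, 17); South Co. gets 0.
- Loc2 → North Co. plays Midtown (best of 0, 18, 11); South Co. gets 1.
- Loc3 → North Co. plays Downtown (best of 14, 14, 15); South Co. gets 6.
- Loc4 → North Co. plays Uptown (best of 16, 6, 0); South Co. gets 17.
South Co.'s induced payoffs are 0, 1, 6, 17, so South Co. commits to Loc4. Subgame-perfect outcome: (Uptown, Loc4) with payoffs (16, 17).
Now find the simultaneous Nash equilibrium.
North Co.'s best replies: Loc1→Downtown; Loc2→Midtown; Loc3→Downtown; Loc4→Uptown.
South Co.'s best replies: Uptown→Loc4; Midtown→Loc1; Downtown→Loc4.
The unique mutual best reply is (Uptown, Loc4), giving (16, 17).
North Co. earns 16 sequentially versus 16 at the Nash outcome: unchanged.

unchanged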